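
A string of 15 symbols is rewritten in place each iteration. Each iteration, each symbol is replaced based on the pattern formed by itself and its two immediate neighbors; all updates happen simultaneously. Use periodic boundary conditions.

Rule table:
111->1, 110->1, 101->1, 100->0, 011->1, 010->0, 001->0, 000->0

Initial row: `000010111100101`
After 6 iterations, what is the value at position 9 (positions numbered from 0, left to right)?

iteration 1: 000001111100010
iteration 2: 000001111100000
iteration 3: 000001111100000  (fixed point — unchanged through iteration 6)
position 9 holds 1

1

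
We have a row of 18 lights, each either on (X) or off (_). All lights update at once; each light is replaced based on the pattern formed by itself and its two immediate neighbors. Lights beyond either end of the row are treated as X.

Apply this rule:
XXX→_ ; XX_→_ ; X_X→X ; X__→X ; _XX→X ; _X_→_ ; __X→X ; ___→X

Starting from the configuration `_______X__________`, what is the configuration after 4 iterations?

________XX________

XXXXXXX_XXXXXXXXXX
_______XX_________
XXXXXXXX_XXXXXXXXX
________XX________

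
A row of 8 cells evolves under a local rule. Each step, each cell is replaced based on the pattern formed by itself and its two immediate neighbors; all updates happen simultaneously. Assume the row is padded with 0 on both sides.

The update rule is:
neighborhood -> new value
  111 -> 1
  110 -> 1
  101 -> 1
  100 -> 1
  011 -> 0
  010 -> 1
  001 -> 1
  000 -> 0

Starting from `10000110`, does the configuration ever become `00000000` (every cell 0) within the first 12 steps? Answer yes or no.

no

11001011
01111101
10111111
11011111
01101111
10110111
11011011
01101101
10110111  (repeats step 6; period 3)
step 12: 10110111
step 12 is 10110111, still not uniform 0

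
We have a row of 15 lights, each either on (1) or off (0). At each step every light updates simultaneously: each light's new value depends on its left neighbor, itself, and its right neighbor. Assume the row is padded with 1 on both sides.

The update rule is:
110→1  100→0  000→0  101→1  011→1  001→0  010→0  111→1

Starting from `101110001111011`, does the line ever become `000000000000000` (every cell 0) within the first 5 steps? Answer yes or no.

111110001111111
111110001111111  (fixed point — unchanged through step 5)
step 5 is 111110001111111, still not uniform 0

no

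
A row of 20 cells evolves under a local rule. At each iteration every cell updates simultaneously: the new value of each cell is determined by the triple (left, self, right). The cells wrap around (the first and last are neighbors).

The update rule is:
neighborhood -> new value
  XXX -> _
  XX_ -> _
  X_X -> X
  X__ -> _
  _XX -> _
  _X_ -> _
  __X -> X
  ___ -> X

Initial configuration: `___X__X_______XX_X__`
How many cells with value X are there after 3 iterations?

XXX__X__XXXXXX__X__X
____X__X_______X__X_
XXXX__X__XXXXXX__X__
count of X: 12

12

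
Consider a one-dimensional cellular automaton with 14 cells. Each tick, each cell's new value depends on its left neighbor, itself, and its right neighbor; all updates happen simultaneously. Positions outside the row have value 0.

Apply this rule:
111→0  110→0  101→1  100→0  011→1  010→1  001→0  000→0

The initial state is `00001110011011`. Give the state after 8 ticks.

00001000010000

00001000010110
00001000011100
00001000010000
00001000010000  (fixed point — unchanged through tick 8)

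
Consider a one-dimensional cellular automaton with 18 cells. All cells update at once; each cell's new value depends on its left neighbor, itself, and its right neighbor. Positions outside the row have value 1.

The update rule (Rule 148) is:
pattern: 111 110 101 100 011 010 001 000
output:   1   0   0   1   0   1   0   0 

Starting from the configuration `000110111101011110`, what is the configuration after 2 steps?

010000000101100010

100000011001001100
010000000101100010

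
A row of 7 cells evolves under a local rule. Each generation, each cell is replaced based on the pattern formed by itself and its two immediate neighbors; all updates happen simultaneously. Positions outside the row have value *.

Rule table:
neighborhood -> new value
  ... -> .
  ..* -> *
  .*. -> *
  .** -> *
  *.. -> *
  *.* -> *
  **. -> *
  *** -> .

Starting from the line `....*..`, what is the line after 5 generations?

***....

*..****
****...
...**.*
*.*****
***....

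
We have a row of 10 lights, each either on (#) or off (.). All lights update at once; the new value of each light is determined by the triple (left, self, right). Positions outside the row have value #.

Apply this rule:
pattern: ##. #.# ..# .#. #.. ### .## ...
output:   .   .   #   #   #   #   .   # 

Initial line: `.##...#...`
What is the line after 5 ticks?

...#...###

...#######
###.######
##...#####
#.###.####
...#...###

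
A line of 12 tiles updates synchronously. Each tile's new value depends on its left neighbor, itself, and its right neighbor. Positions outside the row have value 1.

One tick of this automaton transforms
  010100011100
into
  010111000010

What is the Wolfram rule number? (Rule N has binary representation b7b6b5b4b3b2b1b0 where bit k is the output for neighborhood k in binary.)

position 8: 111 → 0  (bit 7 = 0)
position 9: 110 → 0  (bit 6 = 0)
position 0: 101 → 0  (bit 5 = 0)
position 4: 100 → 1  (bit 4 = 1)
position 7: 011 → 0  (bit 3 = 0)
position 1: 010 → 1  (bit 2 = 1)
position 6: 001 → 0  (bit 1 = 0)
position 5: 000 → 1  (bit 0 = 1)
bits b7..b0 = 00010101 = 21

21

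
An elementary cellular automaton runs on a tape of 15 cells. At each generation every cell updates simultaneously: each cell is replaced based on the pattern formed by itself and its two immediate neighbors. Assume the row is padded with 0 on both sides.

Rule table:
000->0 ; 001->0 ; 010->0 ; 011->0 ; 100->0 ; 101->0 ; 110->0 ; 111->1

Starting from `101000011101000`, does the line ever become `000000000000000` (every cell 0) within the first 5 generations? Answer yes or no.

yes

000000001000000
000000000000000
all cells are 0 at generation 2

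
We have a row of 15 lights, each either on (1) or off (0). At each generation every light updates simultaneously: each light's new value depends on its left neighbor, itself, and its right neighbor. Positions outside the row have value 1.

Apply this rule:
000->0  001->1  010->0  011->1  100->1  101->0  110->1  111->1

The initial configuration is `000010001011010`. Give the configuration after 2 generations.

111000001111101

100101010011000
111000001111101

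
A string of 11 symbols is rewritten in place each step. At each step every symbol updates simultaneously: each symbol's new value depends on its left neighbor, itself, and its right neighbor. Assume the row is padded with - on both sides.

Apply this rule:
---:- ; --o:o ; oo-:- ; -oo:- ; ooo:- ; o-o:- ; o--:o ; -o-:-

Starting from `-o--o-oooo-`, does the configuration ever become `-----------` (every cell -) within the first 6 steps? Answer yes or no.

no

o-oo------o
----o----o-
---o-o--o-o
--o---oo---
-o-o-o--o--
o-----oo-o-
step 6 is o-----oo-o-, still not uniform -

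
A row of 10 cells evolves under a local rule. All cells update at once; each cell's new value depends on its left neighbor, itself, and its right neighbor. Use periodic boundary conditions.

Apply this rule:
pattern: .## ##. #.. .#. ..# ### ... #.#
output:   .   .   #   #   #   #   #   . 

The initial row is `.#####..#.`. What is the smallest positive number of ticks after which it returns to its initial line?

#.###.####
...#...###
#######.#.
.#####..#.

4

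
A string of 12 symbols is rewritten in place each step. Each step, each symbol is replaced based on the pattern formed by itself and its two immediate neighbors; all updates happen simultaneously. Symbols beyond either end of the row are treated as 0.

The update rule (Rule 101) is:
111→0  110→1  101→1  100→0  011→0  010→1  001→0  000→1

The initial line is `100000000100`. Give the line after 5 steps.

101111110101
110000011111
010111000001
011001011101
001001100111

001001100111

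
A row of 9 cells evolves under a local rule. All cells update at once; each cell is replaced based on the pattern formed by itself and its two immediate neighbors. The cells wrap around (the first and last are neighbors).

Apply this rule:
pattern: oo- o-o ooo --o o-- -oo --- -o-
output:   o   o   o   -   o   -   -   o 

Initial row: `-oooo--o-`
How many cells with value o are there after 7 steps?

--oooo-oo
o--oooo-o
oo--oooo-
-oo--oooo
o-oo--ooo
oo-oo--oo
ooo-oo--o
count of o: 6

6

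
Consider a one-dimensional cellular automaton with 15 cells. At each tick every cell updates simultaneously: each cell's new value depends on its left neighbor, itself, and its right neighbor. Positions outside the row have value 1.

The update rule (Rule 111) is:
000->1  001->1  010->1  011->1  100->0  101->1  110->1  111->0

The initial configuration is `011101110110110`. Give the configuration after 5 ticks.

110111011111111
011101110000000
110111010111111
011101111100000
110111000101111

110111000101111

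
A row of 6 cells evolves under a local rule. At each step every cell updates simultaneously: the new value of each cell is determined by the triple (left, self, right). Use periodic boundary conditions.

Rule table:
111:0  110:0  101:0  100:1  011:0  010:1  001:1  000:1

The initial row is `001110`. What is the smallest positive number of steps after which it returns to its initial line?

step 1: 110001
step 2: 001110

2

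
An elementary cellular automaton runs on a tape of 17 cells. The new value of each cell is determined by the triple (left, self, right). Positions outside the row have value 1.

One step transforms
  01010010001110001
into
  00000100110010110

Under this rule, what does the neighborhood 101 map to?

At position 0 the neighborhood is 101; the next row has 0 there.

0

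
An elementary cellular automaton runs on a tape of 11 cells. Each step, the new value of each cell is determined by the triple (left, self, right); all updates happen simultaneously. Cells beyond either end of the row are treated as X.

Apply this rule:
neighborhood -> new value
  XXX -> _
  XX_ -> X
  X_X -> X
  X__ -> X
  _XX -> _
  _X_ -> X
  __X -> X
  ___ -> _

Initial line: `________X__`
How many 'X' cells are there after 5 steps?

7

X______XXXX
XX____X____
_XX__XXX__X
X_XXX__XXX_
XX__XXX__XX
count of X: 7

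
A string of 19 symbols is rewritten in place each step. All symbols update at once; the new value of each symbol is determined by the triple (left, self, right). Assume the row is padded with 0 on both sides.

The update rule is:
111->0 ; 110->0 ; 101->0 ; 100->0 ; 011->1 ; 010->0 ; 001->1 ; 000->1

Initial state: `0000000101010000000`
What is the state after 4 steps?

1110000000111111000

1111111000000111111
1000000011111100000
0011111110000001111
1110000000111111000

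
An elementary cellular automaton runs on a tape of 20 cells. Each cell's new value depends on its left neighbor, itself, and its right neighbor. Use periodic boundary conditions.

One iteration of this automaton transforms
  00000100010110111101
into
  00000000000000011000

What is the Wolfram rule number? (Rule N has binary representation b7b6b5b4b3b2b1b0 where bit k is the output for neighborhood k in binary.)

128

position 15: 111 → 1  (bit 7 = 1)
position 12: 110 → 0  (bit 6 = 0)
position 10: 101 → 0  (bit 5 = 0)
position 0: 100 → 0  (bit 4 = 0)
position 11: 011 → 0  (bit 3 = 0)
position 5: 010 → 0  (bit 2 = 0)
position 4: 001 → 0  (bit 1 = 0)
position 1: 000 → 0  (bit 0 = 0)
bits b7..b0 = 10000000 = 128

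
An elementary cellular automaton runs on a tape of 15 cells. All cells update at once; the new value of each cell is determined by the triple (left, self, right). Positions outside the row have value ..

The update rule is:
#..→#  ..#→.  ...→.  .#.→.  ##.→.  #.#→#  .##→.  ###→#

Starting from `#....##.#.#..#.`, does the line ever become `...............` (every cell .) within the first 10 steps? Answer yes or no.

no

step 1: .#.....#.#.#..#
step 2: ..#.....#.#.#..
step 3: ...#.....#.#.#.
step 4: ....#.....#.#.#
step 5: .....#.....#.#.
step 6: ......#.....#.#
step 7: .......#.....#.
step 8: ........#.....#
step 9: .........#.....
step 10: ..........#....
step 10 is ..........#...., still not uniform .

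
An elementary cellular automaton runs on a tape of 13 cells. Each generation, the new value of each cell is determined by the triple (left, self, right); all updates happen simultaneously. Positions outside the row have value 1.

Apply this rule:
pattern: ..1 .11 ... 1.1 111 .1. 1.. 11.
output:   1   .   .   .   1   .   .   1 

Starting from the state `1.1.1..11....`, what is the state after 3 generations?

1...1.....1..

1.....1.1...1
1....1.....1.
1...1.....1..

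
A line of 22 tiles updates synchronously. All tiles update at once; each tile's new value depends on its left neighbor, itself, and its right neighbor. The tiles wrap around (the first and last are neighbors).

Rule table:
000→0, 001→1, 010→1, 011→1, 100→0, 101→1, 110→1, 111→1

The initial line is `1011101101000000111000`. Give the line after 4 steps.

1111111111001111111111

1111111111000001111001
1111111111000011111011
1111111111000111111111
1111111111001111111111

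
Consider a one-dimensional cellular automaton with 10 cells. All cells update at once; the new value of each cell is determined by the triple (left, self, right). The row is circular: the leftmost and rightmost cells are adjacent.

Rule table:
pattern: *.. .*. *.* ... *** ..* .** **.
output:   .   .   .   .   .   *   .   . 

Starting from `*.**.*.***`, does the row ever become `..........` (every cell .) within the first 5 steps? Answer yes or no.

..........
all cells are . at step 1

yes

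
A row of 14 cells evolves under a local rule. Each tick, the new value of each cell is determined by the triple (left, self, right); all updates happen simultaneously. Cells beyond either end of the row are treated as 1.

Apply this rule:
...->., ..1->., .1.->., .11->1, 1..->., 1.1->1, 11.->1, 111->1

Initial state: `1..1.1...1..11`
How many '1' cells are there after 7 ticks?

3

tick 1: 1...1.......11
tick 2: 1...........11
tick 3: 1...........11  (fixed point — unchanged through tick 7)
count of 1: 3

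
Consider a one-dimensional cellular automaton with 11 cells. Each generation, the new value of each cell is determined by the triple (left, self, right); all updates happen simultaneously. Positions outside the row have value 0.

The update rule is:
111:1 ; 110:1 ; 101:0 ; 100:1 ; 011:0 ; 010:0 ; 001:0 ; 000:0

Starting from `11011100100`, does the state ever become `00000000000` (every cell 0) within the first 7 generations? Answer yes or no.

01001110010
00100111001
00010011100
00001001110
00000100111
00000010011
00000001001
generation 7 is 00000001001, still not uniform 0

no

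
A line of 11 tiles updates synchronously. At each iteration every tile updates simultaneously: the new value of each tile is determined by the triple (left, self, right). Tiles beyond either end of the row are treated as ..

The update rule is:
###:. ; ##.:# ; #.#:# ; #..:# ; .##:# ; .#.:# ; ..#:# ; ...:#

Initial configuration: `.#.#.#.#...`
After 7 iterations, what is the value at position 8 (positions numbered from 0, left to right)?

#

iteration 1: ###########
iteration 2: #.........#
iteration 3: ###########  (repeats iteration 1; period 2)
iteration 7: ###########
position 8 holds #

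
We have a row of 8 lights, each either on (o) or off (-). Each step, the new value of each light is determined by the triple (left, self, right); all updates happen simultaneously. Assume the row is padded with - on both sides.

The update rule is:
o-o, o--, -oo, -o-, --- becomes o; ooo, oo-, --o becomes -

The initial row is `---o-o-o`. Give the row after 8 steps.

o--oo-o-

oo-ooooo
o-oo----
ooo-oooo
o--oo---
oo-o-ooo
o-oooo--
ooo---oo
o--oo-o-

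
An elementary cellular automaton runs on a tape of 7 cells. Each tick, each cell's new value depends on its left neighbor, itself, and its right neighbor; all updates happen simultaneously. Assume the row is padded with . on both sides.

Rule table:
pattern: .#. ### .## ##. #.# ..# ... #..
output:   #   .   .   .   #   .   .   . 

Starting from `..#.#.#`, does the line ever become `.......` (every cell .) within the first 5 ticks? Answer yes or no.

yes

tick 1: ..#####
tick 2: .......
all cells are . at tick 2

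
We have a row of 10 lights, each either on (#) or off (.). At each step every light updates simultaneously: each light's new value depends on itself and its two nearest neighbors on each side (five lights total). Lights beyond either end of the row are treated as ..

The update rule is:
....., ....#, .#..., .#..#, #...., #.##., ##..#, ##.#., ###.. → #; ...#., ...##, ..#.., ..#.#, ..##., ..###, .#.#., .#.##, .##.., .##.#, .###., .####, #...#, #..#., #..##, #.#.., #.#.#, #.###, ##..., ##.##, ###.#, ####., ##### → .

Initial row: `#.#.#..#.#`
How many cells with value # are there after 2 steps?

8

.....#....
####..####
count of #: 8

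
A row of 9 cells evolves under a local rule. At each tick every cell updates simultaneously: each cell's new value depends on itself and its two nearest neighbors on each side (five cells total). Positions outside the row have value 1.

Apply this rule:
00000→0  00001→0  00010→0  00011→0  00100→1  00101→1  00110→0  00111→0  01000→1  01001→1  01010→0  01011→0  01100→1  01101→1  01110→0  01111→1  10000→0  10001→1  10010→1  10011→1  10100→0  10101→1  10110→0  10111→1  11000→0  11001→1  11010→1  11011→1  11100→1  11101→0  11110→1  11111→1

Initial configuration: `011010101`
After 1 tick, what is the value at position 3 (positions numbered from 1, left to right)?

101110101
position 3 holds 1

1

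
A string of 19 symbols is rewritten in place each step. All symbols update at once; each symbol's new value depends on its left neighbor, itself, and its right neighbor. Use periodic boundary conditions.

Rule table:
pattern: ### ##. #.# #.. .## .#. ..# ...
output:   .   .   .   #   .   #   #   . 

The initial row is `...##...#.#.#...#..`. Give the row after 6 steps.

..####..##.........

..#..#.##.#.##.###.
.#####....#.......#
......#..###.....##
#....####...#...#..
##..#....#.###.####
..####..##.........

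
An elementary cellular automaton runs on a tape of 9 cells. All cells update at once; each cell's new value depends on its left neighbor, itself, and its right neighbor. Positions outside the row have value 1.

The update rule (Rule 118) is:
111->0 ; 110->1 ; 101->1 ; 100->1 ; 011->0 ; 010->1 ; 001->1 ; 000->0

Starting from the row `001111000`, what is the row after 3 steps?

step 1: 110001101
step 2: 011010110
step 3: 101111011

101111011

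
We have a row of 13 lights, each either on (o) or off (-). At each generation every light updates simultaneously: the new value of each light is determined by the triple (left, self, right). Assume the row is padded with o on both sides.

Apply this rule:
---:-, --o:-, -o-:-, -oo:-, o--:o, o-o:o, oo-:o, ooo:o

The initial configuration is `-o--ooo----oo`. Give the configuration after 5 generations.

ooooo-o--ooo-

o-o--ooo----o
oo-o--ooo----
ooo-o--ooo---
oooo-o--ooo--
ooooo-o--ooo-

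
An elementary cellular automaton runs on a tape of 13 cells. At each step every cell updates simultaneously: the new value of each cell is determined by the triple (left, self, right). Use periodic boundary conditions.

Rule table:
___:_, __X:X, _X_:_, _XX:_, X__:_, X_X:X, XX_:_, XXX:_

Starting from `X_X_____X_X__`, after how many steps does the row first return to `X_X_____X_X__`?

13

step 1: _X_____X_X__X
step 2: X_____X_X__X_
step 3: _____X_X__X_X
step 4: ____X_X__X_X_
step 5: ___X_X__X_X__
step 6: __X_X__X_X___
step 7: _X_X__X_X____
step 8: X_X__X_X_____
step 9: _X__X_X_____X
step 10: X__X_X_____X_
step 11: __X_X_____X_X
step 12: _X_X_____X_X_
step 13: X_X_____X_X__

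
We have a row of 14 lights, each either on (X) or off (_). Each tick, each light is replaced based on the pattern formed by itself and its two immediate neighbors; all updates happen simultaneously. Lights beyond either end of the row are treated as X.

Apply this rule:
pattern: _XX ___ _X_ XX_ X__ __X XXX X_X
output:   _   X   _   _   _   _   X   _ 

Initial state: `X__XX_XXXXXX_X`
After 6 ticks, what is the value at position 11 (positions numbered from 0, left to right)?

_______XXXX___
_XXXXX__XX__X_
__XXX_________
___X__XXXXXXX_
_X_____XXXXX__
___XXX__XXX___
position 11 holds _

_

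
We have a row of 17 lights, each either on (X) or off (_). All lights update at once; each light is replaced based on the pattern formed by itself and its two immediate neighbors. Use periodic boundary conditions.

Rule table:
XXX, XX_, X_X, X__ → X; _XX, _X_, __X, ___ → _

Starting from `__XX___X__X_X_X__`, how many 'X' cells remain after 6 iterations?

___XX___X__X_X_X_
____XX___X__X_X_X
X____XX___X__X_X_
_X____XX___X__X_X
X_X____XX___X__X_
_X_X____XX___X__X
count of X: 6

6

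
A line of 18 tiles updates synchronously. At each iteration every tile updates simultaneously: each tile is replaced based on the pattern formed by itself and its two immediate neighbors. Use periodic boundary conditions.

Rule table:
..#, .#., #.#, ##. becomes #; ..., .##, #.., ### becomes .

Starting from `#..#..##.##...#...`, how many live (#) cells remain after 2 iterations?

iteration 1: #.##.#.##.#..##..#
iteration 2: ##.####.###.#.#.#.
count of #: 12

12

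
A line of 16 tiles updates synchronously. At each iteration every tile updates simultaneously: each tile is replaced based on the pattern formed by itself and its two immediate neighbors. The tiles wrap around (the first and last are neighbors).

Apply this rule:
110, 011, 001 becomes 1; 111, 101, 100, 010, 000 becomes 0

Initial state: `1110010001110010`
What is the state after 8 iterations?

0111000001000000

1010100011010100
0000000111000001
0000001101000010
0000011100000100
0000110100001000
0001110000010000
0011010000100000
0111000001000000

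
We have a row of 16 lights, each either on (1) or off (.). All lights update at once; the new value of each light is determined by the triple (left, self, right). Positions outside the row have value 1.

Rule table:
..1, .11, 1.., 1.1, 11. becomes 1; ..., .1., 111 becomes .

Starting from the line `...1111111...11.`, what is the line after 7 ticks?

1.11.....11.1111
11111...11111...
....11.11...11.1
1..1111111.11111
1111.....111....
...11...11.11..1
1.1111.111111111

1.1111.111111111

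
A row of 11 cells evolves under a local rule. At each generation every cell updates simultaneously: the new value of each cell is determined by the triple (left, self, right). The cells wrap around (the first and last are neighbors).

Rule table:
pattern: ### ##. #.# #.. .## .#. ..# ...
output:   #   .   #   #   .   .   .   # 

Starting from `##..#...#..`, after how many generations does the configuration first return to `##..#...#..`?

..#..##..#.
#..#...#..#
.#..##..#..
..#...#..##
#..##..#...
.#...#..##.
..##..#...#
#...#..##..
.##..#...#.
...#..##..#
##..#...#..

11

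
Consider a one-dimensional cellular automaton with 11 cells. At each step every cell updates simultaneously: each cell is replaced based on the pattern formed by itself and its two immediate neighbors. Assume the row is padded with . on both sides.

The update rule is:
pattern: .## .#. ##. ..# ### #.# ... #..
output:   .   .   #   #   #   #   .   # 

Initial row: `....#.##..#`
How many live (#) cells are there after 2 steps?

step 1: ...#.#.###.
step 2: ..#.#.#.###
count of #: 6

6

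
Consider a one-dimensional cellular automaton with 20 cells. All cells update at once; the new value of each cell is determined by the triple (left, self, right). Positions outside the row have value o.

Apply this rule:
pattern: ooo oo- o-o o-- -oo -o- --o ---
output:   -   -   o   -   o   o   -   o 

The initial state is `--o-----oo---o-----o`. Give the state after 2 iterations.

--o-ooo-o--o-o-ooo-o
--ooo--oo--ooooo--oo

--ooo--oo--ooooo--oo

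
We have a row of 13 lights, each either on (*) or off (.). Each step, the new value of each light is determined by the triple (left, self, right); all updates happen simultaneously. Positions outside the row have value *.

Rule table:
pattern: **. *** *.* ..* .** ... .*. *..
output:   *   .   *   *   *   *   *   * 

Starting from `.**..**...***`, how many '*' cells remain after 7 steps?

11

***********..
..........***
***********..  (repeats step 1; period 2)
step 7: ***********..
count of *: 11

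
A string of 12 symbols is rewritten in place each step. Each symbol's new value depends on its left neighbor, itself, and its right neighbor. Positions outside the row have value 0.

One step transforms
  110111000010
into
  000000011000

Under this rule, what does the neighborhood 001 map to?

0

At position 9 the neighborhood is 001; the next row has 0 there.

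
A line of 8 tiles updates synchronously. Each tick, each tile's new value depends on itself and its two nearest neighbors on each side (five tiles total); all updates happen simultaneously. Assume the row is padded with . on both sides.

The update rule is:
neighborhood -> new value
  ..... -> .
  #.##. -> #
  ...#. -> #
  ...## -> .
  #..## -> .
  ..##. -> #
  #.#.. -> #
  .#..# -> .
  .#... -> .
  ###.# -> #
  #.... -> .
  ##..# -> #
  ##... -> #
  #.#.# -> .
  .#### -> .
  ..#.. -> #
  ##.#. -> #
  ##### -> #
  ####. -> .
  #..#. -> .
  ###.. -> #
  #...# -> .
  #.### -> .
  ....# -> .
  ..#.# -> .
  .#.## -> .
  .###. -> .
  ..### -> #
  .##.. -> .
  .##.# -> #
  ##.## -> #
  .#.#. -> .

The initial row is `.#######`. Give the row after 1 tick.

.#.###.#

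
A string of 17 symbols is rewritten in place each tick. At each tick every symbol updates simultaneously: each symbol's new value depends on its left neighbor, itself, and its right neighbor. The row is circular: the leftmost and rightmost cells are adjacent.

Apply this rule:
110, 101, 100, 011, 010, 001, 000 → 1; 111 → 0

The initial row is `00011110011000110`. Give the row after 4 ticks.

11110011111111111
00011110000000000
11110011111111111  (repeats tick 1; period 2)
tick 4: 00011110000000000

00011110000000000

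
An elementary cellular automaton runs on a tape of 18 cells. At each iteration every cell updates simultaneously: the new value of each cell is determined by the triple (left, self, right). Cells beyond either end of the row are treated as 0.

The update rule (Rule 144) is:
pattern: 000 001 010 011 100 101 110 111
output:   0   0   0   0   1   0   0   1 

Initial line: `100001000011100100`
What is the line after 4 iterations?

000010000100000010

010000100001010010
001000010000001001
000100001000000100
000010000100000010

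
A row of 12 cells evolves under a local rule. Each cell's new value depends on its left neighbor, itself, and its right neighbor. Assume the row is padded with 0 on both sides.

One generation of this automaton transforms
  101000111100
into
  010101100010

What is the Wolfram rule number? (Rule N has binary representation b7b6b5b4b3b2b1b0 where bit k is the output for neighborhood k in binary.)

58

position 7: 111 → 0  (bit 7 = 0)
position 9: 110 → 0  (bit 6 = 0)
position 1: 101 → 1  (bit 5 = 1)
position 3: 100 → 1  (bit 4 = 1)
position 6: 011 → 1  (bit 3 = 1)
position 0: 010 → 0  (bit 2 = 0)
position 5: 001 → 1  (bit 1 = 1)
position 4: 000 → 0  (bit 0 = 0)
bits b7..b0 = 00111010 = 58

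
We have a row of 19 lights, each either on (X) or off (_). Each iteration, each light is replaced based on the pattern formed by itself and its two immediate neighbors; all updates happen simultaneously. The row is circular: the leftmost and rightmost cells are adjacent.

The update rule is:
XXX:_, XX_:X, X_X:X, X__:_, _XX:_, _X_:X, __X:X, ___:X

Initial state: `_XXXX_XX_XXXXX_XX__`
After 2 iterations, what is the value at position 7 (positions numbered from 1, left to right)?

X___XX_XX____XX_X_X
X_XX_XX_X_XXX_XXXX_
position 7 holds X

X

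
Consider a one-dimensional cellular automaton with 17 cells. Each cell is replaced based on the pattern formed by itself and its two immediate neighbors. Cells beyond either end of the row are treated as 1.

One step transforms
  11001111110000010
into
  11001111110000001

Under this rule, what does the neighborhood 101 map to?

At position 16 the neighborhood is 101; the next row has 1 there.

1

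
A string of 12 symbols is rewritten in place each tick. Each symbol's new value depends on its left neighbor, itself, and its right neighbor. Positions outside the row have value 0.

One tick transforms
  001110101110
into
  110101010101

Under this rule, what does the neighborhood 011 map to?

At position 2 the neighborhood is 011; the next row has 0 there.

0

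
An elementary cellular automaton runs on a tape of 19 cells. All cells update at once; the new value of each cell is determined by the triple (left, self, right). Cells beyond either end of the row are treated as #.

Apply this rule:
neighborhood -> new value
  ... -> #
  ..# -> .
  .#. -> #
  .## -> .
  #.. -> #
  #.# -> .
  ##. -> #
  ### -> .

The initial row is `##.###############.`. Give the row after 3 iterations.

.#...............#.
.###############.#.
...............#.#.

...............#.#.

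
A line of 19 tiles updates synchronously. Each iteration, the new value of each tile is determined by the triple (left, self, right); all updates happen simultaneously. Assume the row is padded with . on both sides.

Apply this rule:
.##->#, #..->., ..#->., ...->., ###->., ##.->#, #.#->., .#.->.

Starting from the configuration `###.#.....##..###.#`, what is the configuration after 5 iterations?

..........##.......

iteration 1: #.#.......##..#.#..
iteration 2: ..........##.......
iteration 3: ..........##.......  (fixed point — unchanged through iteration 5)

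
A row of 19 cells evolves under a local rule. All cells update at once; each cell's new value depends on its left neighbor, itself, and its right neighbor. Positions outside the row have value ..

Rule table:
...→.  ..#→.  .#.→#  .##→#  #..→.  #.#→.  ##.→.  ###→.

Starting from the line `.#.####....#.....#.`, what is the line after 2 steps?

.#.#.......#.....#.

.#.#.......#.....#.
.#.#.......#.....#.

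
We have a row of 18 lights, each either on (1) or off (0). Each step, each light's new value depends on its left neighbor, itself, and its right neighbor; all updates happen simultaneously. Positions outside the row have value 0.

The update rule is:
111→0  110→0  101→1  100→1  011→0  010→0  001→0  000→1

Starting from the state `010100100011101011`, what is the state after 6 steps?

010010011100100111

step 1: 001010011000010100
step 2: 100101000111001011
step 3: 010010110000100100
step 4: 001001001110010011
step 5: 100100100001001000
step 6: 010010011100100111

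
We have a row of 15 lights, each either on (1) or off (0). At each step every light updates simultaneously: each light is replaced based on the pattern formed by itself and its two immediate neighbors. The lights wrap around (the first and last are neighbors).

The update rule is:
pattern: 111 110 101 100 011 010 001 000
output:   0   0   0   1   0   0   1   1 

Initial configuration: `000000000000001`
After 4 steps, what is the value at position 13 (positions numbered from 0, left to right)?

111111111111110
000000000000000
111111111111111
000000000000000
position 13 holds 0

0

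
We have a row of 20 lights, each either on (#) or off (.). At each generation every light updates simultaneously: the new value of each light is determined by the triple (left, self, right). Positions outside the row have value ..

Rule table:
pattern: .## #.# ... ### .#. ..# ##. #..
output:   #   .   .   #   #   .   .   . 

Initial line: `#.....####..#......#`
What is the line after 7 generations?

#.....#.....#......#

#.....###...#......#
#.....##....#......#
#.....#.....#......#
#.....#.....#......#  (fixed point — unchanged through generation 7)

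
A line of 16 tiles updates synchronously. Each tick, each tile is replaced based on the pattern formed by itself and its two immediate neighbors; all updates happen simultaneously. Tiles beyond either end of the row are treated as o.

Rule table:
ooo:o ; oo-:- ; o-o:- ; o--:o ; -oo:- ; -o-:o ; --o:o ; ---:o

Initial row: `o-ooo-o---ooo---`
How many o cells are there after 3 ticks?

---o--oooo-o-ooo
oooooo-oo--o--oo
ooooo----ooooo-o
count of o: 11

11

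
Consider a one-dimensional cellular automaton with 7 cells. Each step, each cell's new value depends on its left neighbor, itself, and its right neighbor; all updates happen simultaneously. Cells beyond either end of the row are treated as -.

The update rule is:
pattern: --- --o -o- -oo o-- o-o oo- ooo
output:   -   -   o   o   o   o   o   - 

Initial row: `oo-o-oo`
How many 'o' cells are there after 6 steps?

6

step 1: ooooooo
step 2: o-----o
step 3: oo----o
step 4: ooo---o
step 5: o-oo--o
step 6: ooooo-o
count of o: 6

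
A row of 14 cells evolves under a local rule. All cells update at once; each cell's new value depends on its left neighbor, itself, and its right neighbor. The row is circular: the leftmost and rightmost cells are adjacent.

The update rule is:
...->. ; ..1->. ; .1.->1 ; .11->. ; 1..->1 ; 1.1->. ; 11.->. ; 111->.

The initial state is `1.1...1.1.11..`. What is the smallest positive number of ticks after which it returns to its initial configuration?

7

1.11..1.1...1.
1...1.1.11..1.
11..1.1...1.1.
..1.1.11..1.1.
..1.1...1.1.11
1.1.11..1.1...
1.1...1.1.11..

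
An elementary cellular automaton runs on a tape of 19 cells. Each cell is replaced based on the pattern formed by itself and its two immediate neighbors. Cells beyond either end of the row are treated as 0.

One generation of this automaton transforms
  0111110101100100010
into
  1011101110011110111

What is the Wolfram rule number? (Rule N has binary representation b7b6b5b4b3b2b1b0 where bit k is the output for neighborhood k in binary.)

position 2: 111 → 1  (bit 7 = 1)
position 5: 110 → 0  (bit 6 = 0)
position 6: 101 → 1  (bit 5 = 1)
position 11: 100 → 1  (bit 4 = 1)
position 1: 011 → 0  (bit 3 = 0)
position 7: 010 → 1  (bit 2 = 1)
position 0: 001 → 1  (bit 1 = 1)
position 15: 000 → 0  (bit 0 = 0)
bits b7..b0 = 10110110 = 182

182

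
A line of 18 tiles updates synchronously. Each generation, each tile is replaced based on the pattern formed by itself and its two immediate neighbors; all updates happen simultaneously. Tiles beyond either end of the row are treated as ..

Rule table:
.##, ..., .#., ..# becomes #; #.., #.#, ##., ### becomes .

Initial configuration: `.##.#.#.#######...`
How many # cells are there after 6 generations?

##..#.#.#.......##
#..##.#.#.#######.
#.##..#.#.#.......
#.#..##.#.#.######
#.#.##..#.#.#.....
#.#.#..##.#.#.####
count of #: 11

11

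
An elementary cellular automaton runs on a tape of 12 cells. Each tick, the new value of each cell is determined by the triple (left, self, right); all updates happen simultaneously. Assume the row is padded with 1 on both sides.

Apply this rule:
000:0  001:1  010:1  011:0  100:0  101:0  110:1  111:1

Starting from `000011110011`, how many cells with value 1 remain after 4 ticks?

000101110101
001100110100
010101010101
010101010100
count of 1: 5

5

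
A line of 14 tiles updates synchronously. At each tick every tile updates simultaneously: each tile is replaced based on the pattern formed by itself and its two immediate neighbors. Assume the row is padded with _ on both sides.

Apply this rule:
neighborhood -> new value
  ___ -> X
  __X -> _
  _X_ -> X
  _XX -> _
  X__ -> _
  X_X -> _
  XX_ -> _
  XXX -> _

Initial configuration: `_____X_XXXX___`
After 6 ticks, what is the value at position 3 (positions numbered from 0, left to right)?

tick 1: XXXX_X______XX
tick 2: _____X_XXXX___  (repeats tick 0; period 2)
tick 6: _____X_XXXX___
position 3 holds _

_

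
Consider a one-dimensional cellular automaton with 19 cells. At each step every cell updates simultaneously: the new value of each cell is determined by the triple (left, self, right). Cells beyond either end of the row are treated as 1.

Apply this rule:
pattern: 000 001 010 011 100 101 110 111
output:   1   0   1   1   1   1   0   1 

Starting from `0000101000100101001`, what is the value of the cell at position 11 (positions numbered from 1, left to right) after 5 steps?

1110111110110111101
1101111101101111011
1011111011011110111
0111110110111101111
1111101101111011111
position 11 holds 1

1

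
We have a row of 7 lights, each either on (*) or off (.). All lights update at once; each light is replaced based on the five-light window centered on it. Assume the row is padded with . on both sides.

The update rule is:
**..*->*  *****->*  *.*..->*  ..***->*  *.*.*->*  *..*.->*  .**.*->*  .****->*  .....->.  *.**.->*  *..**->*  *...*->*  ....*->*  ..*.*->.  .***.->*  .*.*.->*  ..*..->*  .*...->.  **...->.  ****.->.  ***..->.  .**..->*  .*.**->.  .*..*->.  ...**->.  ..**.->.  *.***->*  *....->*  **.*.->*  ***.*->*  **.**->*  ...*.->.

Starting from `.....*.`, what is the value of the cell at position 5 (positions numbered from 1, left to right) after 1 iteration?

iteration 1: ...*.*.
position 5 holds .

.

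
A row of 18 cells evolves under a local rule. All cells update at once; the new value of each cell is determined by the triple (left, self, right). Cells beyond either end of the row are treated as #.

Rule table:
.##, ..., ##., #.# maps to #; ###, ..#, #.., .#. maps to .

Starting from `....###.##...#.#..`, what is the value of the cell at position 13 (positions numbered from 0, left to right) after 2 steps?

.##.#.####.#..#...
####.##..##.....#.
position 13 holds .

.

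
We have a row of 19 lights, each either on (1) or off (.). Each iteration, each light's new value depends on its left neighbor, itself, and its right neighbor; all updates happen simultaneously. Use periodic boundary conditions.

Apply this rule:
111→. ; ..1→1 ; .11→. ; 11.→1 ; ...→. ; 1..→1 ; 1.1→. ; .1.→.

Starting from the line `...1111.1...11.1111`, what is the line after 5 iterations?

...11.1...1..1.1.1.

1.1...1..1.1.1....1
1..1.1.11.....1..1.
.11.....11...1.11..
1.11...1.11.1...11.
...11.1...1..1.1.1.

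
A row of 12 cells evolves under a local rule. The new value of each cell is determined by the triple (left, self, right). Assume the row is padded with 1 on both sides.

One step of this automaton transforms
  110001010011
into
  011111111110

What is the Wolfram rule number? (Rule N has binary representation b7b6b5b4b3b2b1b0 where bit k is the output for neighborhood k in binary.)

position 0: 111 → 0  (bit 7 = 0)
position 1: 110 → 1  (bit 6 = 1)
position 6: 101 → 1  (bit 5 = 1)
position 2: 100 → 1  (bit 4 = 1)
position 10: 011 → 1  (bit 3 = 1)
position 5: 010 → 1  (bit 2 = 1)
position 4: 001 → 1  (bit 1 = 1)
position 3: 000 → 1  (bit 0 = 1)
bits b7..b0 = 01111111 = 127

127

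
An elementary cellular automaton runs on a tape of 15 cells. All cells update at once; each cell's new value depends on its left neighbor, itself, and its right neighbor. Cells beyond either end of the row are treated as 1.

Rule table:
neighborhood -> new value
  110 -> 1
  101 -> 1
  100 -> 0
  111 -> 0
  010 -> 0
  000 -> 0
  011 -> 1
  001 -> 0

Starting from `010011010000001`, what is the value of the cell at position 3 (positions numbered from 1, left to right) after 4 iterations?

0

iteration 1: 100011100000001
iteration 2: 100010100000001
iteration 3: 100001000000001
iteration 4: 100000000000001
position 3 holds 0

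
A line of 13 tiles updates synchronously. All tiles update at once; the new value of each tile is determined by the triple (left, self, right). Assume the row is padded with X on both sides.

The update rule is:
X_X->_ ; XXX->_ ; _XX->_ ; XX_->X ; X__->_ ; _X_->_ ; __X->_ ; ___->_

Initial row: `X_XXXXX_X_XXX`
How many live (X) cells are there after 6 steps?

step 1: X_____X______
step 2: X____________
step 3: X____________  (fixed point — unchanged through step 6)
count of X: 1

1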